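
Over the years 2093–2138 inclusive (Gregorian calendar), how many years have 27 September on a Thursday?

Track 27 September's weekday year by year (advancing +1, or +2 across a Feb 29):
  2093: Sun  2094: Mon (+1)  2095: Tue (+1)  2096: Thu (+2) ✓  2097: Fri (+1)
  2098: Sat (+1)  2099: Sun (+1)  2100: Mon (+1)  2101: Tue (+1)  2102: Wed (+1)
  2103: Thu (+1) ✓  2104: Sat (+2)  2105: Sun (+1)  2106: Mon (+1)  … (18 more years) …
  2125: Thu (+1) ✓  2126: Fri (+1)  2127: Sat (+1)  2128: Mon (+2)  2129: Tue (+1)
  2130: Wed (+1)  2131: Thu (+1) ✓  2132: Sat (+2)  2133: Sun (+1)  2134: Mon (+1)
  2135: Tue (+1)  2136: Thu (+2) ✓  2137: Fri (+1)  2138: Sat (+1)
Thursday years: 2096, 2103, 2108, 2114, 2125, 2131, 2136 — 7 in total.

7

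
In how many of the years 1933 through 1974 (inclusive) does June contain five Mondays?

June has 30 days; it has five Mondays when Monday falls among the first (month-length − 28) days — i.e. when June 1 is one of Monday/Sunday.
June 1 by year: 1933:Thu 1934:Fri 1935:Sat 1936:Mon✓ 1937:Tue 1938:Wed 1939:Thu 1940:Sat 1941:Sun✓ 1942:Mon✓ 1943:Tue 1944:Thu 1945:Fri 1946:Sat 1947:Sun✓ …(12 more)… 1960:Wed 1961:Thu 1962:Fri 1963:Sat 1964:Mon✓ 1965:Tue 1966:Wed 1967:Thu 1968:Sat 1969:Sun✓ 1970:Mon✓ 1971:Tue 1972:Thu 1973:Fri 1974:Sat
Years with five Mondays: 1936, 1941, 1942, 1947, 1952, 1953, 1958, 1959, 1964, 1969, 1970 → 11.

11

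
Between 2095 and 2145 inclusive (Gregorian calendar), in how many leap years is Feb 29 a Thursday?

Leap years in 2095–2145: 12 of them.
Feb 29 weekday advances by 5 (mod 7) from one leap year to the next four years later (or differs when a century non-leap intervenes).
Leap-day weekdays: 2096:Wed 2104:Fri 2108:Wed 2112:Mon 2116:Sat 2120:Thu✓ 2124:Tue 2128:Sun 2132:Fri 2136:Wed 2140:Mon 2144:Sat
Thursday: 2120 → 1.

1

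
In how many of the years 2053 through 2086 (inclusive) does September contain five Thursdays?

9

September has 30 days; it has five Thursdays when Thursday falls among the first (month-length − 28) days — i.e. when September 1 is one of Thursday/Wednesday.
September 1 by year: 2053:Mon 2054:Tue 2055:Wed✓ 2056:Fri 2057:Sat 2058:Sun 2059:Mon 2060:Wed✓ 2061:Thu✓ 2062:Fri 2063:Sat 2064:Mon 2065:Tue 2066:Wed✓ 2067:Thu✓ …(4 more)… 2072:Thu✓ 2073:Fri 2074:Sat 2075:Sun 2076:Tue 2077:Wed✓ 2078:Thu✓ 2079:Fri 2080:Sun 2081:Mon 2082:Tue 2083:Wed✓ 2084:Fri 2085:Sat 2086:Sun
Years with five Thursdays: 2055, 2060, 2061, 2066, 2067, 2072, 2077, 2078, 2083 → 9.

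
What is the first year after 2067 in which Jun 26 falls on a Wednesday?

2069

From one year to the next, a fixed date's weekday advances by 1, or by 2 when a Feb 29 lies between the two dates.
2067: June 26 is Sunday.
2068: Tuesday (+2)
2069: Wednesday (+1)
Jun 26 falls on a Wednesday in 2069.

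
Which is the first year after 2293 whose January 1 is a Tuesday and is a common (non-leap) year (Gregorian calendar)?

2295

Jan 1 advances by 2 weekdays after a leap year and by 1 after a common year.
2293: Jan 1 is Sunday.
2294: Monday
2295: Tuesday
2295 begins on a Tuesday and is a common year.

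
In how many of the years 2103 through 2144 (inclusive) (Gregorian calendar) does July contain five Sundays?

July has 31 days; it has five Sundays when Sunday falls among the first (month-length − 28) days — i.e. when July 1 is one of Sunday/Saturday/Friday.
July 1 by year: 2103:Sun✓ 2104:Tue 2105:Wed 2106:Thu 2107:Fri✓ 2108:Sun✓ 2109:Mon 2110:Tue 2111:Wed 2112:Fri✓ 2113:Sat✓ 2114:Sun✓ 2115:Mon 2116:Wed 2117:Thu …(12 more)… 2130:Sat✓ 2131:Sun✓ 2132:Tue 2133:Wed 2134:Thu 2135:Fri✓ 2136:Sun✓ 2137:Mon 2138:Tue 2139:Wed 2140:Fri✓ 2141:Sat✓ 2142:Sun✓ 2143:Mon 2144:Wed
Years with five Sundays: 2103, 2107, 2108, 2112, 2113, 2114, 2118, 2119, 2124, 2125, 2129, 2130, 2131, 2135, 2136, 2140, 2141, 2142 → 18.

18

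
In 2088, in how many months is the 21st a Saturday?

2

Check the 21st of each month of 2088: Jan 21: Wed, Feb 21: Sat, Mar 21: Sun, Apr 21: Wed, May 21: Fri, Jun 21: Mon, Jul 21: Wed, Aug 21: Sat, Sep 21: Tue, Oct 21: Thu, Nov 21: Sun, Dec 21: Tue.
Saturday occurs in February, August — 2 months.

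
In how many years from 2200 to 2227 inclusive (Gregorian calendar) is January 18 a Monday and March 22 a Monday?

Check each year's weekday for January 18 and March 22:
  2200: Sat/Sat  2201: Sun/Sun  2202: Mon/Mon ✓  2203: Tue/Tue  2204: Wed/Thu  2205: Fri/Fri  2206: Sat/Sat  2207: Sun/Sun  2208: Mon/Tue  2209: Wed/Wed  2210: Thu/Thu  2211: Fri/Fri  2212: Sat/Sun  2213: Mon/Mon ✓  2214: Tue/Tue  2215: Wed/Wed  2216: Thu/Fri  2217: Sat/Sat  2218: Sun/Sun  2219: Mon/Mon ✓  2220: Tue/Wed  2221: Thu/Thu  2222: Fri/Fri  2223: Sat/Sat  2224: Sun/Mon  2225: Tue/Tue  2226: Wed/Wed  2227: Thu/Thu
Both conditions hold in: 2202, 2213, 2219 — 3.

3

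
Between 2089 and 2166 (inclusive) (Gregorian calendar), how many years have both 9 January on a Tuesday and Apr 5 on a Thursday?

8

Check each year's weekday for 9 January and Apr 5:
  2089: Sun/Tue  2090: Mon/Wed  2091: Tue/Thu ✓  2092: Wed/Sat  2093: Fri/Sun  2094: Sat/Mon  2095: Sun/Tue  2096: Mon/Thu  2097: Wed/Fri  2098: Thu/Sat  2099: Fri/Sun  2100: Sat/Mon  2101: Sun/Tue  2102: Mon/Wed  …(50 more)…  2153: Tue/Thu ✓  2154: Wed/Fri  2155: Thu/Sat  2156: Fri/Mon  2157: Sun/Tue  2158: Mon/Wed  2159: Tue/Thu ✓  2160: Wed/Sat  2161: Fri/Sun  2162: Sat/Mon  2163: Sun/Tue  2164: Mon/Thu  2165: Wed/Fri  2166: Thu/Sat
Both conditions hold in: 2091, 2103, 2114, 2125, 2131, 2142, 2153, 2159 — 8.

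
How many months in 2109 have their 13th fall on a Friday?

Check the 13th of each month of 2109: Jan 13: Sun, Feb 13: Wed, Mar 13: Wed, Apr 13: Sat, May 13: Mon, Jun 13: Thu, Jul 13: Sat, Aug 13: Tue, Sep 13: Fri, Oct 13: Sun, Nov 13: Wed, Dec 13: Fri.
Friday occurs in September, December — 2 months.

2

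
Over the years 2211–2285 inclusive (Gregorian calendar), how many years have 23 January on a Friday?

Track 23 January's weekday year by year (advancing +1, or +2 across a Feb 29):
  2211: Wed  2212: Thu (+1)  2213: Sat (+2)  2214: Sun (+1)  2215: Mon (+1)
  2216: Tue (+1)  2217: Thu (+2)  2218: Fri (+1) ✓  2219: Sat (+1)  2220: Sun (+1)
  2221: Tue (+2)  2222: Wed (+1)  2223: Thu (+1)  2224: Fri (+1) ✓  … (47 more years) …
  2272: Tue (+1)  2273: Thu (+2)  2274: Fri (+1) ✓  2275: Sat (+1)  2276: Sun (+1)
  2277: Tue (+2)  2278: Wed (+1)  2279: Thu (+1)  2280: Fri (+1) ✓  2281: Sun (+2)
  2282: Mon (+1)  2283: Tue (+1)  2284: Wed (+1)  2285: Fri (+2) ✓
Friday years: 2218, 2224, 2229, 2235, 2246, 2252, 2257, 2263, 2274, 2280, 2285 — 11 in total.

11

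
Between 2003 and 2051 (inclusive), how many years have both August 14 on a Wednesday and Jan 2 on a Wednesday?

5

Check each year's weekday for August 14 and Jan 2:
  2003: Thu/Thu  2004: Sat/Fri  2005: Sun/Sun  2006: Mon/Mon  2007: Tue/Tue  2008: Thu/Wed  2009: Fri/Fri  2010: Sat/Sat  2011: Sun/Sun  2012: Tue/Mon  2013: Wed/Wed ✓  2014: Thu/Thu  2015: Fri/Fri  2016: Sun/Sat  …(21 more)…  2038: Sat/Sat  2039: Sun/Sun  2040: Tue/Mon  2041: Wed/Wed ✓  2042: Thu/Thu  2043: Fri/Fri  2044: Sun/Sat  2045: Mon/Mon  2046: Tue/Tue  2047: Wed/Wed ✓  2048: Fri/Thu  2049: Sat/Sat  2050: Sun/Sun  2051: Mon/Mon
Both conditions hold in: 2013, 2019, 2030, 2041, 2047 — 5.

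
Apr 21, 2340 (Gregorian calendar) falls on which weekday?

January 1, 2340 is a Monday.
April 21 is day 112 of the year, i.e. 111 days after Jan 1.
111 mod 7 = 6, so advance 6 weekdays from Monday: Sunday.

Sunday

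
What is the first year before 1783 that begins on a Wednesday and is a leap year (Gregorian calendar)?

Jan 1 advances by 2 weekdays after a leap year and by 1 after a common year.
1783: Jan 1 is Wednesday.
1782: Tuesday
1781: Monday
1780: Saturday (leap)
1779: Friday
1778: Thursday
1777: Wednesday
1776: Monday (leap)
1775: Sunday
1774: Saturday
1773: Friday
1772: Wednesday (leap)
1772 begins on a Wednesday and is a leap year.

1772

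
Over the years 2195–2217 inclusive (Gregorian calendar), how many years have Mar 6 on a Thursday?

Track Mar 6's weekday year by year (advancing +1, or +2 across a Feb 29):
  2195: Fri  2196: Sun (+2)  2197: Mon (+1)  2198: Tue (+1)  2199: Wed (+1)
  2200: Thu (+1) ✓  2201: Fri (+1)  2202: Sat (+1)  2203: Sun (+1)  2204: Tue (+2)
  2205: Wed (+1)  2206: Thu (+1) ✓  2207: Fri (+1)  2208: Sun (+2)  2209: Mon (+1)
  2210: Tue (+1)  2211: Wed (+1)  2212: Fri (+2)  2213: Sat (+1)  2214: Sun (+1)
  2215: Mon (+1)  2216: Wed (+2)  2217: Thu (+1) ✓
Thursday years: 2200, 2206, 2217 — 3 in total.

3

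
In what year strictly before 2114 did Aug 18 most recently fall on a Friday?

2113

From one year to the next, a fixed date's weekday advances by 1, or by 2 when a Feb 29 lies between the two dates.
2114: August 18 is Saturday.
2113: Friday (−1)
Aug 18 falls on a Friday in 2113.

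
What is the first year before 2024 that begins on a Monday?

2018

Jan 1 advances by 2 weekdays after a leap year and by 1 after a common year.
2024: Jan 1 is Monday (leap).
2023: Sunday
2022: Saturday
2021: Friday
2020: Wednesday (leap)
2019: Tuesday
2018: Monday
2018 begins on a Monday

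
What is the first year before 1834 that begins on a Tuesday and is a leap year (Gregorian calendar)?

Jan 1 advances by 2 weekdays after a leap year and by 1 after a common year.
1834: Jan 1 is Wednesday.
1833: Tuesday
1832: Sunday (leap)
1831: Saturday
1830: Friday
1829: Thursday
1828: Tuesday (leap)
1828 begins on a Tuesday and is a leap year.

1828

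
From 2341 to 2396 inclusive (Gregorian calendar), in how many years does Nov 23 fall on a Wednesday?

8

Track Nov 23's weekday year by year (advancing +1, or +2 across a Feb 29):
  2341: Sun  2342: Mon (+1)  2343: Tue (+1)  2344: Thu (+2)  2345: Fri (+1)
  2346: Sat (+1)  2347: Sun (+1)  2348: Tue (+2)  2349: Wed (+1) ✓  2350: Thu (+1)
  2351: Fri (+1)  2352: Sun (+2)  2353: Mon (+1)  2354: Tue (+1)  … (28 more years) …
  2383: Wed (+1) ✓  2384: Fri (+2)  2385: Sat (+1)  2386: Sun (+1)  2387: Mon (+1)
  2388: Wed (+2) ✓  2389: Thu (+1)  2390: Fri (+1)  2391: Sat (+1)  2392: Mon (+2)
  2393: Tue (+1)  2394: Wed (+1) ✓  2395: Thu (+1)  2396: Sat (+2)
Wednesday years: 2349, 2355, 2360, 2366, 2377, 2383, 2388, 2394 — 8 in total.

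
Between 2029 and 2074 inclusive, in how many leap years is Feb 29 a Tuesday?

1

Leap years in 2029–2074: 11 of them.
Feb 29 weekday advances by 5 (mod 7) from one leap year to the next four years later (or differs when a century non-leap intervenes).
Leap-day weekdays: 2032:Sun 2036:Fri 2040:Wed 2044:Mon 2048:Sat 2052:Thu 2056:Tue✓ 2060:Sun 2064:Fri 2068:Wed 2072:Mon
Tuesday: 2056 → 1.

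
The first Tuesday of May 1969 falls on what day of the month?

6

May 1, 1969 is a Thursday, so the first Tuesday is the 6th.
The first Tuesday is 6 + 0 = 6.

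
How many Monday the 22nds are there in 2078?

1

Check the 22nd of each month of 2078: Jan 22: Sat, Feb 22: Tue, Mar 22: Tue, Apr 22: Fri, May 22: Sun, Jun 22: Wed, Jul 22: Fri, Aug 22: Mon, Sep 22: Thu, Oct 22: Sat, Nov 22: Tue, Dec 22: Thu.
Monday occurs in August — 1 month.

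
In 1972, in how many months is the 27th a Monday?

Check the 27th of each month of 1972: Jan 27: Thu, Feb 27: Sun, Mar 27: Mon, Apr 27: Thu, May 27: Sat, Jun 27: Tue, Jul 27: Thu, Aug 27: Sun, Sep 27: Wed, Oct 27: Fri, Nov 27: Mon, Dec 27: Wed.
Monday occurs in March, November — 2 months.

2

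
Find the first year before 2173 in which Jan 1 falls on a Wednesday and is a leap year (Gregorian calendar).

Jan 1 advances by 2 weekdays after a leap year and by 1 after a common year.
2173: Jan 1 is Friday.
2172: Wednesday (leap)
2172 begins on a Wednesday and is a leap year.

2172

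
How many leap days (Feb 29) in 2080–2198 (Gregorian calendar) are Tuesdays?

4

Leap years in 2080–2198: 29 of them.
Feb 29 weekday advances by 5 (mod 7) from one leap year to the next four years later (or differs when a century non-leap intervenes).
Leap-day weekdays: 2080:Thu 2084:Tue✓ 2088:Sun 2092:Fri 2096:Wed 2104:Fri 2108:Wed 2112:Mon 2116:Sat 2120:Thu 2124:Tue✓ 2128:Sun 2132:Fri …(3 more)… 2148:Thu 2152:Tue✓ 2156:Sun 2160:Fri 2164:Wed 2168:Mon 2172:Sat 2176:Thu 2180:Tue✓ 2184:Sun 2188:Fri 2192:Wed 2196:Mon
Tuesday: 2084, 2124, 2152, 2180 → 4.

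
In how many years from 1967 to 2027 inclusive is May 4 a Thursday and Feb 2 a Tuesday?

Check each year's weekday for May 4 and Feb 2:
  1967: Thu/Thu  1968: Sat/Fri  1969: Sun/Sun  1970: Mon/Mon  1971: Tue/Tue  1972: Thu/Wed  1973: Fri/Fri  1974: Sat/Sat  1975: Sun/Sun  1976: Tue/Mon  1977: Wed/Wed  1978: Thu/Thu  1979: Fri/Fri  1980: Sun/Sat  …(33 more)…  2014: Sun/Sun  2015: Mon/Mon  2016: Wed/Tue  2017: Thu/Thu  2018: Fri/Fri  2019: Sat/Sat  2020: Mon/Sun  2021: Tue/Tue  2022: Wed/Wed  2023: Thu/Thu  2024: Sat/Fri  2025: Sun/Sun  2026: Mon/Mon  2027: Tue/Tue
Both conditions hold in: no year — 0.

0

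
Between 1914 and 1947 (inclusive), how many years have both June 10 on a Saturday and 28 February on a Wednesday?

Check each year's weekday for June 10 and 28 February:
  1914: Wed/Sat  1915: Thu/Sun  1916: Sat/Mon  1917: Sun/Wed  1918: Mon/Thu  1919: Tue/Fri  1920: Thu/Sat  1921: Fri/Mon  1922: Sat/Tue  1923: Sun/Wed  1924: Tue/Thu  1925: Wed/Sat  1926: Thu/Sun  1927: Fri/Mon  …(6 more)…  1934: Sun/Wed  1935: Mon/Thu  1936: Wed/Fri  1937: Thu/Sun  1938: Fri/Mon  1939: Sat/Tue  1940: Mon/Wed  1941: Tue/Fri  1942: Wed/Sat  1943: Thu/Sun  1944: Sat/Mon  1945: Sun/Wed  1946: Mon/Thu  1947: Tue/Fri
Both conditions hold in: no year — 0.

0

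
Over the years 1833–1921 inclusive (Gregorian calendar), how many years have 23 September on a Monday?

Track 23 September's weekday year by year (advancing +1, or +2 across a Feb 29):
  1833: Mon ✓  1834: Tue (+1)  1835: Wed (+1)  1836: Fri (+2)  1837: Sat (+1)
  1838: Sun (+1)  1839: Mon (+1) ✓  1840: Wed (+2)  1841: Thu (+1)  1842: Fri (+1)
  1843: Sat (+1)  1844: Mon (+2) ✓  1845: Tue (+1)  1846: Wed (+1)  … (61 more years) …
  1908: Wed (+2)  1909: Thu (+1)  1910: Fri (+1)  1911: Sat (+1)  1912: Mon (+2) ✓
  1913: Tue (+1)  1914: Wed (+1)  1915: Thu (+1)  1916: Sat (+2)  1917: Sun (+1)
  1918: Mon (+1) ✓  1919: Tue (+1)  1920: Thu (+2)  1921: Fri (+1)
Monday years: 1833, 1839, 1844, 1850, 1861, 1867, 1872, 1878, 1889, 1895, 1901, 1907, 1912, 1918 — 14 in total.

14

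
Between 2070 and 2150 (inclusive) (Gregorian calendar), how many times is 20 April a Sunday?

12

Track 20 April's weekday year by year (advancing +1, or +2 across a Feb 29):
  2070: Sun ✓  2071: Mon (+1)  2072: Wed (+2)  2073: Thu (+1)  2074: Fri (+1)
  2075: Sat (+1)  2076: Mon (+2)  2077: Tue (+1)  2078: Wed (+1)  2079: Thu (+1)
  2080: Sat (+2)  2081: Sun (+1) ✓  2082: Mon (+1)  2083: Tue (+1)  … (53 more years) …
  2137: Sat (+1)  2138: Sun (+1) ✓  2139: Mon (+1)  2140: Wed (+2)  2141: Thu (+1)
  2142: Fri (+1)  2143: Sat (+1)  2144: Mon (+2)  2145: Tue (+1)  2146: Wed (+1)
  2147: Thu (+1)  2148: Sat (+2)  2149: Sun (+1) ✓  2150: Mon (+1)
Sunday years: 2070, 2081, 2087, 2092, 2098, 2104, 2110, 2121, 2127, 2132, 2138, 2149 — 12 in total.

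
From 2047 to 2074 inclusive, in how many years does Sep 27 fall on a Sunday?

Track Sep 27's weekday year by year (advancing +1, or +2 across a Feb 29):
  2047: Fri  2048: Sun (+2) ✓  2049: Mon (+1)  2050: Tue (+1)  2051: Wed (+1)
  2052: Fri (+2)  2053: Sat (+1)  2054: Sun (+1) ✓  2055: Mon (+1)  2056: Wed (+2)
  2057: Thu (+1)  2058: Fri (+1)  2059: Sat (+1)  2060: Mon (+2)  2061: Tue (+1)
  2062: Wed (+1)  2063: Thu (+1)  2064: Sat (+2)  2065: Sun (+1) ✓  2066: Mon (+1)
  2067: Tue (+1)  2068: Thu (+2)  2069: Fri (+1)  2070: Sat (+1)  2071: Sun (+1) ✓
  2072: Tue (+2)  2073: Wed (+1)  2074: Thu (+1)
Sunday years: 2048, 2054, 2065, 2071 — 4 in total.

4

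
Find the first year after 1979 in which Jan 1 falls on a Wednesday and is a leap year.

1992

Jan 1 advances by 2 weekdays after a leap year and by 1 after a common year.
1979: Jan 1 is Monday.
1980: Tuesday (leap)
1981: Thursday
1982: Friday
1983: Saturday
1984: Sunday (leap)
1985: Tuesday
1986: Wednesday
1987: Thursday
1988: Friday (leap)
1989: Sunday
1990: Monday
1991: Tuesday
1992: Wednesday (leap)
1992 begins on a Wednesday and is a leap year.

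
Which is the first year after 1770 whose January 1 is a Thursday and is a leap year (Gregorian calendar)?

Jan 1 advances by 2 weekdays after a leap year and by 1 after a common year.
1770: Jan 1 is Monday.
1771: Tuesday
1772: Wednesday (leap)
1773: Friday
1774: Saturday
1775: Sunday
1776: Monday (leap)
1777: Wednesday
1778: Thursday
1779: Friday
1780: Saturday (leap)
1781: Monday
1782: Tuesday
1783: Wednesday
1784: Thursday (leap)
1784 begins on a Thursday and is a leap year.

1784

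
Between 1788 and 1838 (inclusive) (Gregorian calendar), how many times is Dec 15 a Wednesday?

6

Track Dec 15's weekday year by year (advancing +1, or +2 across a Feb 29):
  1788: Mon  1789: Tue (+1)  1790: Wed (+1) ✓  1791: Thu (+1)  1792: Sat (+2)
  1793: Sun (+1)  1794: Mon (+1)  1795: Tue (+1)  1796: Thu (+2)  1797: Fri (+1)
  1798: Sat (+1)  1799: Sun (+1)  1800: Mon (+1)  1801: Tue (+1)  … (23 more years) …
  1825: Thu (+1)  1826: Fri (+1)  1827: Sat (+1)  1828: Mon (+2)  1829: Tue (+1)
  1830: Wed (+1) ✓  1831: Thu (+1)  1832: Sat (+2)  1833: Sun (+1)  1834: Mon (+1)
  1835: Tue (+1)  1836: Thu (+2)  1837: Fri (+1)  1838: Sat (+1)
Wednesday years: 1790, 1802, 1813, 1819, 1824, 1830 — 6 in total.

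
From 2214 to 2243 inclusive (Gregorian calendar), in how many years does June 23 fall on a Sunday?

Track June 23's weekday year by year (advancing +1, or +2 across a Feb 29):
  2214: Thu  2215: Fri (+1)  2216: Sun (+2) ✓  2217: Mon (+1)  2218: Tue (+1)
  2219: Wed (+1)  2220: Fri (+2)  2221: Sat (+1)  2222: Sun (+1) ✓  2223: Mon (+1)
  2224: Wed (+2)  2225: Thu (+1)  2226: Fri (+1)  2227: Sat (+1)  2228: Mon (+2)
  2229: Tue (+1)  2230: Wed (+1)  2231: Thu (+1)  2232: Sat (+2)  2233: Sun (+1) ✓
  2234: Mon (+1)  2235: Tue (+1)  2236: Thu (+2)  2237: Fri (+1)  2238: Sat (+1)
  2239: Sun (+1) ✓  2240: Tue (+2)  2241: Wed (+1)  2242: Thu (+1)  2243: Fri (+1)
Sunday years: 2216, 2222, 2233, 2239 — 4 in total.

4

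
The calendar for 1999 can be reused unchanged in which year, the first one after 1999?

Two years share a calendar iff Jan 1 falls on the same weekday and both are leap or both are common. 1999: Jan 1 is Friday, common year.
2000: Jan 1 Saturday, leap
2001: Jan 1 Monday, common
2002: Jan 1 Tuesday, common
2003: Jan 1 Wednesday, common
2004: Jan 1 Thursday, leap
2005: Jan 1 Saturday, common
2006: Jan 1 Sunday, common
2007: Jan 1 Monday, common
2008: Jan 1 Tuesday, leap
2009: Jan 1 Thursday, common
2010: Jan 1 Friday, common
2010 matches on both conditions.

2010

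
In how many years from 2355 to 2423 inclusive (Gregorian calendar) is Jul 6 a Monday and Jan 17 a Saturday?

7

Check each year's weekday for Jul 6 and Jan 17:
  2355: Wed/Mon  2356: Fri/Tue  2357: Sat/Thu  2358: Sun/Fri  2359: Mon/Sat ✓  2360: Wed/Sun  2361: Thu/Tue  2362: Fri/Wed  2363: Sat/Thu  2364: Mon/Fri  2365: Tue/Sun  2366: Wed/Mon  2367: Thu/Tue  2368: Sat/Wed  …(41 more)…  2410: Tue/Sun  2411: Wed/Mon  2412: Fri/Tue  2413: Sat/Thu  2414: Sun/Fri  2415: Mon/Sat ✓  2416: Wed/Sun  2417: Thu/Tue  2418: Fri/Wed  2419: Sat/Thu  2420: Mon/Fri  2421: Tue/Sun  2422: Wed/Mon  2423: Thu/Tue
Both conditions hold in: 2359, 2370, 2381, 2387, 2398, 2409, 2415 — 7.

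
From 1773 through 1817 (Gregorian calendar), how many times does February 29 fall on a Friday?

1

Leap years in 1773–1817: 10 of them.
Feb 29 weekday advances by 5 (mod 7) from one leap year to the next four years later (or differs when a century non-leap intervenes).
Leap-day weekdays: 1776:Thu 1780:Tue 1784:Sun 1788:Fri✓ 1792:Wed 1796:Mon 1804:Wed 1808:Mon 1812:Sat 1816:Thu
Friday: 1788 → 1.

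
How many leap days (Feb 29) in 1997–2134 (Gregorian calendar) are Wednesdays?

5

Leap years in 1997–2134: 33 of them.
Feb 29 weekday advances by 5 (mod 7) from one leap year to the next four years later (or differs when a century non-leap intervenes).
Leap-day weekdays: 2000:Tue 2004:Sun 2008:Fri 2012:Wed✓ 2016:Mon 2020:Sat 2024:Thu 2028:Tue 2032:Sun 2036:Fri 2040:Wed✓ 2044:Mon 2048:Sat …(7 more)… 2080:Thu 2084:Tue 2088:Sun 2092:Fri 2096:Wed✓ 2104:Fri 2108:Wed✓ 2112:Mon 2116:Sat 2120:Thu 2124:Tue 2128:Sun 2132:Fri
Wednesday: 2012, 2040, 2068, 2096, 2108 → 5.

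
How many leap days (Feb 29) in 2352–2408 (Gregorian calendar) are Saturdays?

Leap years in 2352–2408: 15 of them.
Feb 29 weekday advances by 5 (mod 7) from one leap year to the next four years later (or differs when a century non-leap intervenes).
Leap-day weekdays: 2352:Fri 2356:Wed 2360:Mon 2364:Sat✓ 2368:Thu 2372:Tue 2376:Sun 2380:Fri 2384:Wed 2388:Mon 2392:Sat✓ 2396:Thu 2400:Tue 2404:Sun 2408:Fri
Saturday: 2364, 2392 → 2.

2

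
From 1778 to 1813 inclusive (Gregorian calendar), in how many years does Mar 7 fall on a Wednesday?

Track Mar 7's weekday year by year (advancing +1, or +2 across a Feb 29):
  1778: Sat  1779: Sun (+1)  1780: Tue (+2)  1781: Wed (+1) ✓  1782: Thu (+1)
  1783: Fri (+1)  1784: Sun (+2)  1785: Mon (+1)  1786: Tue (+1)  1787: Wed (+1) ✓
  1788: Fri (+2)  1789: Sat (+1)  1790: Sun (+1)  1791: Mon (+1)  … (8 more years) …
  1800: Fri (+1)  1801: Sat (+1)  1802: Sun (+1)  1803: Mon (+1)  1804: Wed (+2) ✓
  1805: Thu (+1)  1806: Fri (+1)  1807: Sat (+1)  1808: Mon (+2)  1809: Tue (+1)
  1810: Wed (+1) ✓  1811: Thu (+1)  1812: Sat (+2)  1813: Sun (+1)
Wednesday years: 1781, 1787, 1792, 1798, 1804, 1810 — 6 in total.

6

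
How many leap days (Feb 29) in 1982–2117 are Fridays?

5

Leap years in 1982–2117: 33 of them.
Feb 29 weekday advances by 5 (mod 7) from one leap year to the next four years later (or differs when a century non-leap intervenes).
Leap-day weekdays: 1984:Wed 1988:Mon 1992:Sat 1996:Thu 2000:Tue 2004:Sun 2008:Fri✓ 2012:Wed 2016:Mon 2020:Sat 2024:Thu 2028:Tue 2032:Sun …(7 more)… 2064:Fri✓ 2068:Wed 2072:Mon 2076:Sat 2080:Thu 2084:Tue 2088:Sun 2092:Fri✓ 2096:Wed 2104:Fri✓ 2108:Wed 2112:Mon 2116:Sat
Friday: 2008, 2036, 2064, 2092, 2104 → 5.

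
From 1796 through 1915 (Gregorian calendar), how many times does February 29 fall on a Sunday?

Leap years in 1796–1915: 28 of them.
Feb 29 weekday advances by 5 (mod 7) from one leap year to the next four years later (or differs when a century non-leap intervenes).
Leap-day weekdays: 1796:Mon 1804:Wed 1808:Mon 1812:Sat 1816:Thu 1820:Tue 1824:Sun✓ 1828:Fri 1832:Wed 1836:Mon 1840:Sat 1844:Thu 1848:Tue 1852:Sun✓ 1856:Fri 1860:Wed 1864:Mon 1868:Sat 1872:Thu 1876:Tue 1880:Sun✓ 1884:Fri 1888:Wed 1892:Mon 1896:Sat 1904:Mon 1908:Sat 1912:Thu
Sunday: 1824, 1852, 1880 → 3.

3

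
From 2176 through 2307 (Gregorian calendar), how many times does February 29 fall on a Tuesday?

4

Leap years in 2176–2307: 31 of them.
Feb 29 weekday advances by 5 (mod 7) from one leap year to the next four years later (or differs when a century non-leap intervenes).
Leap-day weekdays: 2176:Thu 2180:Tue✓ 2184:Sun 2188:Fri 2192:Wed 2196:Mon 2204:Wed 2208:Mon 2212:Sat 2216:Thu 2220:Tue✓ 2224:Sun 2228:Fri …(5 more)… 2252:Sun 2256:Fri 2260:Wed 2264:Mon 2268:Sat 2272:Thu 2276:Tue✓ 2280:Sun 2284:Fri 2288:Wed 2292:Mon 2296:Sat 2304:Mon
Tuesday: 2180, 2220, 2248, 2276 → 4.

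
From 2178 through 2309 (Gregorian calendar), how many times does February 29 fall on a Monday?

Leap years in 2178–2309: 31 of them.
Feb 29 weekday advances by 5 (mod 7) from one leap year to the next four years later (or differs when a century non-leap intervenes).
Leap-day weekdays: 2180:Tue 2184:Sun 2188:Fri 2192:Wed 2196:Mon✓ 2204:Wed 2208:Mon✓ 2212:Sat 2216:Thu 2220:Tue 2224:Sun 2228:Fri 2232:Wed …(5 more)… 2256:Fri 2260:Wed 2264:Mon✓ 2268:Sat 2272:Thu 2276:Tue 2280:Sun 2284:Fri 2288:Wed 2292:Mon✓ 2296:Sat 2304:Mon✓ 2308:Sat
Monday: 2196, 2208, 2236, 2264, 2292, 2304 → 6.

6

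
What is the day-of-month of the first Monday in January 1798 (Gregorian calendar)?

January 1, 1798 is a Monday, so the first Monday is the 1st.
The first Monday is 1 + 0 = 1.

1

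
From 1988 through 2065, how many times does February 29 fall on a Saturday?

Leap years in 1988–2065: 20 of them.
Feb 29 weekday advances by 5 (mod 7) from one leap year to the next four years later (or differs when a century non-leap intervenes).
Leap-day weekdays: 1988:Mon 1992:Sat✓ 1996:Thu 2000:Tue 2004:Sun 2008:Fri 2012:Wed 2016:Mon 2020:Sat✓ 2024:Thu 2028:Tue 2032:Sun 2036:Fri 2040:Wed 2044:Mon 2048:Sat✓ 2052:Thu 2056:Tue 2060:Sun 2064:Fri
Saturday: 1992, 2020, 2048 → 3.

3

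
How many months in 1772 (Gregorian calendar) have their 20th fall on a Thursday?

2

Check the 20th of each month of 1772: Jan 20: Mon, Feb 20: Thu, Mar 20: Fri, Apr 20: Mon, May 20: Wed, Jun 20: Sat, Jul 20: Mon, Aug 20: Thu, Sep 20: Sun, Oct 20: Tue, Nov 20: Fri, Dec 20: Sun.
Thursday occurs in February, August — 2 months.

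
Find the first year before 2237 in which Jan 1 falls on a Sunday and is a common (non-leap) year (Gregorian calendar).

Jan 1 advances by 2 weekdays after a leap year and by 1 after a common year.
2237: Jan 1 is Sunday.
2236: Friday (leap)
2235: Thursday
2234: Wednesday
2233: Tuesday
2232: Sunday (leap)
2231: Saturday
2230: Friday
2229: Thursday
2228: Tuesday (leap)
2227: Monday
2226: Sunday
2226 begins on a Sunday and is a common year.

2226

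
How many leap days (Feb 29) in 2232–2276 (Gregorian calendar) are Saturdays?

2

Leap years in 2232–2276: 12 of them.
Feb 29 weekday advances by 5 (mod 7) from one leap year to the next four years later (or differs when a century non-leap intervenes).
Leap-day weekdays: 2232:Wed 2236:Mon 2240:Sat✓ 2244:Thu 2248:Tue 2252:Sun 2256:Fri 2260:Wed 2264:Mon 2268:Sat✓ 2272:Thu 2276:Tue
Saturday: 2240, 2268 → 2.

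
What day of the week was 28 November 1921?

Monday

January 1, 1921 is a Saturday.
November 28 is day 332 of the year, i.e. 331 days after Jan 1.
331 mod 7 = 2, so advance 2 weekdays from Saturday: Monday.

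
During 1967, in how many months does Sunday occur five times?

5

A month of length L has five Sundays iff its first Sunday is on day ≤ L−28 (so day 1–3 in a 31-day month, 1–2 in a 30-day month, day 1 in a leap February).
Checking each month of 1967: Jan starts Sun (31d) ✓; Feb starts Wed (28d); Mar starts Wed (31d); Apr starts Sat (30d) ✓; May starts Mon (31d); Jun starts Thu (30d); Jul starts Sat (31d) ✓; Aug starts Tue (31d); Sep starts Fri (30d); Oct starts Sun (31d) ✓; Nov starts Wed (30d); Dec starts Fri (31d) ✓.
Five-Sunday months: January, April, July, October, December → 5.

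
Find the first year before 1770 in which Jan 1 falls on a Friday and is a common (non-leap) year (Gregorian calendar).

1762

Jan 1 advances by 2 weekdays after a leap year and by 1 after a common year.
1770: Jan 1 is Monday.
1769: Sunday
1768: Friday (leap)
1767: Thursday
1766: Wednesday
1765: Tuesday
1764: Sunday (leap)
1763: Saturday
1762: Friday
1762 begins on a Friday and is a common year.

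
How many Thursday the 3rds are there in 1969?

2

Check the 3rd of each month of 1969: Jan 3: Fri, Feb 3: Mon, Mar 3: Mon, Apr 3: Thu, May 3: Sat, Jun 3: Tue, Jul 3: Thu, Aug 3: Sun, Sep 3: Wed, Oct 3: Fri, Nov 3: Mon, Dec 3: Wed.
Thursday occurs in April, July — 2 months.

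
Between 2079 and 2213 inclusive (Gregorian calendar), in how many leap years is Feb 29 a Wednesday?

Leap years in 2079–2213: 32 of them.
Feb 29 weekday advances by 5 (mod 7) from one leap year to the next four years later (or differs when a century non-leap intervenes).
Leap-day weekdays: 2080:Thu 2084:Tue 2088:Sun 2092:Fri 2096:Wed✓ 2104:Fri 2108:Wed✓ 2112:Mon 2116:Sat 2120:Thu 2124:Tue 2128:Sun 2132:Fri …(6 more)… 2160:Fri 2164:Wed✓ 2168:Mon 2172:Sat 2176:Thu 2180:Tue 2184:Sun 2188:Fri 2192:Wed✓ 2196:Mon 2204:Wed✓ 2208:Mon 2212:Sat
Wednesday: 2096, 2108, 2136, 2164, 2192, 2204 → 6.

6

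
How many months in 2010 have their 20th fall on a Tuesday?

Check the 20th of each month of 2010: Jan 20: Wed, Feb 20: Sat, Mar 20: Sat, Apr 20: Tue, May 20: Thu, Jun 20: Sun, Jul 20: Tue, Aug 20: Fri, Sep 20: Mon, Oct 20: Wed, Nov 20: Sat, Dec 20: Mon.
Tuesday occurs in April, July — 2 months.

2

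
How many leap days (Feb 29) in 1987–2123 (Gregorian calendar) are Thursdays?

5

Leap years in 1987–2123: 33 of them.
Feb 29 weekday advances by 5 (mod 7) from one leap year to the next four years later (or differs when a century non-leap intervenes).
Leap-day weekdays: 1988:Mon 1992:Sat 1996:Thu✓ 2000:Tue 2004:Sun 2008:Fri 2012:Wed 2016:Mon 2020:Sat 2024:Thu✓ 2028:Tue 2032:Sun 2036:Fri …(7 more)… 2068:Wed 2072:Mon 2076:Sat 2080:Thu✓ 2084:Tue 2088:Sun 2092:Fri 2096:Wed 2104:Fri 2108:Wed 2112:Mon 2116:Sat 2120:Thu✓
Thursday: 1996, 2024, 2052, 2080, 2120 → 5.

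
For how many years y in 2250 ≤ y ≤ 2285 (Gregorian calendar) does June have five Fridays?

June has 30 days; it has five Fridays when Friday falls among the first (month-length − 28) days — i.e. when June 1 is one of Friday/Thursday.
June 1 by year: 2250:Sat 2251:Sun 2252:Tue 2253:Wed 2254:Thu✓ 2255:Fri✓ 2256:Sun 2257:Mon 2258:Tue 2259:Wed 2260:Fri✓ 2261:Sat 2262:Sun 2263:Mon 2264:Wed …(6 more)… 2271:Thu✓ 2272:Sat 2273:Sun 2274:Mon 2275:Tue 2276:Thu✓ 2277:Fri✓ 2278:Sat 2279:Sun 2280:Tue 2281:Wed 2282:Thu✓ 2283:Fri✓ 2284:Sun 2285:Mon
Years with five Fridays: 2254, 2255, 2260, 2265, 2266, 2271, 2276, 2277, 2282, 2283 → 10.

10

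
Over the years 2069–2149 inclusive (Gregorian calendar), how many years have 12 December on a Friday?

Track 12 December's weekday year by year (advancing +1, or +2 across a Feb 29):
  2069: Thu  2070: Fri (+1) ✓  2071: Sat (+1)  2072: Mon (+2)  2073: Tue (+1)
  2074: Wed (+1)  2075: Thu (+1)  2076: Sat (+2)  2077: Sun (+1)  2078: Mon (+1)
  2079: Tue (+1)  2080: Thu (+2)  2081: Fri (+1) ✓  2082: Sat (+1)  … (53 more years) …
  2136: Wed (+2)  2137: Thu (+1)  2138: Fri (+1) ✓  2139: Sat (+1)  2140: Mon (+2)
  2141: Tue (+1)  2142: Wed (+1)  2143: Thu (+1)  2144: Sat (+2)  2145: Sun (+1)
  2146: Mon (+1)  2147: Tue (+1)  2148: Thu (+2)  2149: Fri (+1) ✓
Friday years: 2070, 2081, 2087, 2092, 2098, 2104, 2110, 2121, 2127, 2132, 2138, 2149 — 12 in total.

12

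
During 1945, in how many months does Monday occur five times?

A month of length L has five Mondays iff its first Monday is on day ≤ L−28 (so day 1–3 in a 31-day month, 1–2 in a 30-day month, day 1 in a leap February).
Checking each month of 1945: Jan starts Mon (31d) ✓; Feb starts Thu (28d); Mar starts Thu (31d); Apr starts Sun (30d) ✓; May starts Tue (31d); Jun starts Fri (30d); Jul starts Sun (31d) ✓; Aug starts Wed (31d); Sep starts Sat (30d); Oct starts Mon (31d) ✓; Nov starts Thu (30d); Dec starts Sat (31d) ✓.
Five-Monday months: January, April, July, October, December → 5.

5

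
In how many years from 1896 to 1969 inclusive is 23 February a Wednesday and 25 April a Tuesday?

Check each year's weekday for 23 February and 25 April:
  1896: Sun/Sat  1897: Tue/Sun  1898: Wed/Mon  1899: Thu/Tue  1900: Fri/Wed  1901: Sat/Thu  1902: Sun/Fri  1903: Mon/Sat  1904: Tue/Mon  1905: Thu/Tue  1906: Fri/Wed  1907: Sat/Thu  1908: Sun/Sat  1909: Tue/Sun  …(46 more)…  1956: Thu/Wed  1957: Sat/Thu  1958: Sun/Fri  1959: Mon/Sat  1960: Tue/Mon  1961: Thu/Tue  1962: Fri/Wed  1963: Sat/Thu  1964: Sun/Sat  1965: Tue/Sun  1966: Wed/Mon  1967: Thu/Tue  1968: Fri/Thu  1969: Sun/Fri
Both conditions hold in: 1916, 1944 — 2.

2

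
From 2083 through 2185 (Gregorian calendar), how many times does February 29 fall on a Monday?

3

Leap years in 2083–2185: 25 of them.
Feb 29 weekday advances by 5 (mod 7) from one leap year to the next four years later (or differs when a century non-leap intervenes).
Leap-day weekdays: 2084:Tue 2088:Sun 2092:Fri 2096:Wed 2104:Fri 2108:Wed 2112:Mon✓ 2116:Sat 2120:Thu 2124:Tue 2128:Sun 2132:Fri 2136:Wed 2140:Mon✓ 2144:Sat 2148:Thu 2152:Tue 2156:Sun 2160:Fri 2164:Wed 2168:Mon✓ 2172:Sat 2176:Thu 2180:Tue 2184:Sun
Monday: 2112, 2140, 2168 → 3.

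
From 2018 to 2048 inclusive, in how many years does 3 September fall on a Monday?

Track 3 September's weekday year by year (advancing +1, or +2 across a Feb 29):
  2018: Mon ✓  2019: Tue (+1)  2020: Thu (+2)  2021: Fri (+1)  2022: Sat (+1)
  2023: Sun (+1)  2024: Tue (+2)  2025: Wed (+1)  2026: Thu (+1)  2027: Fri (+1)
  2028: Sun (+2)  2029: Mon (+1) ✓  2030: Tue (+1)  2031: Wed (+1)  … (3 more years) …
  2035: Mon (+1) ✓  2036: Wed (+2)  2037: Thu (+1)  2038: Fri (+1)  2039: Sat (+1)
  2040: Mon (+2) ✓  2041: Tue (+1)  2042: Wed (+1)  2043: Thu (+1)  2044: Sat (+2)
  2045: Sun (+1)  2046: Mon (+1) ✓  2047: Tue (+1)  2048: Thu (+2)
Monday years: 2018, 2029, 2035, 2040, 2046 — 5 in total.

5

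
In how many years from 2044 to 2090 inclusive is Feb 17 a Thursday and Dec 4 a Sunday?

5

Check each year's weekday for Feb 17 and Dec 4:
  2044: Wed/Sun  2045: Fri/Mon  2046: Sat/Tue  2047: Sun/Wed  2048: Mon/Fri  2049: Wed/Sat  2050: Thu/Sun ✓  2051: Fri/Mon  2052: Sat/Wed  2053: Mon/Thu  2054: Tue/Fri  2055: Wed/Sat  2056: Thu/Mon  2057: Sat/Tue  …(19 more)…  2077: Wed/Sat  2078: Thu/Sun ✓  2079: Fri/Mon  2080: Sat/Wed  2081: Mon/Thu  2082: Tue/Fri  2083: Wed/Sat  2084: Thu/Mon  2085: Sat/Tue  2086: Sun/Wed  2087: Mon/Thu  2088: Tue/Sat  2089: Thu/Sun ✓  2090: Fri/Mon
Both conditions hold in: 2050, 2061, 2067, 2078, 2089 — 5.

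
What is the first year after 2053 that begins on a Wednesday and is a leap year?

2076

Jan 1 advances by 2 weekdays after a leap year and by 1 after a common year.
2053: Jan 1 is Wednesday.
2054: Thursday
2055: Friday
2056: Saturday (leap)
2057: Monday
2058: Tuesday
2059: Wednesday
2060: Thursday (leap)
2061: Saturday
2062: Sunday
2063: Monday
2064: Tuesday (leap)
2065: Thursday
2066: Friday
2067: Saturday
2068: Sunday (leap)
2069: Tuesday
2070: Wednesday
2071: Thursday
2072: Friday (leap)
2073: Sunday
2074: Monday
2075: Tuesday
2076: Wednesday (leap)
2076 begins on a Wednesday and is a leap year.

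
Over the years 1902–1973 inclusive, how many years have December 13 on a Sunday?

Track December 13's weekday year by year (advancing +1, or +2 across a Feb 29):
  1902: Sat  1903: Sun (+1) ✓  1904: Tue (+2)  1905: Wed (+1)  1906: Thu (+1)
  1907: Fri (+1)  1908: Sun (+2) ✓  1909: Mon (+1)  1910: Tue (+1)  1911: Wed (+1)
  1912: Fri (+2)  1913: Sat (+1)  1914: Sun (+1) ✓  1915: Mon (+1)  … (44 more years) …
  1960: Tue (+2)  1961: Wed (+1)  1962: Thu (+1)  1963: Fri (+1)  1964: Sun (+2) ✓
  1965: Mon (+1)  1966: Tue (+1)  1967: Wed (+1)  1968: Fri (+2)  1969: Sat (+1)
  1970: Sun (+1) ✓  1971: Mon (+1)  1972: Wed (+2)  1973: Thu (+1)
Sunday years: 1903, 1908, 1914, 1925, 1931, 1936, 1942, 1953, 1959, 1964, 1970 — 11 in total.

11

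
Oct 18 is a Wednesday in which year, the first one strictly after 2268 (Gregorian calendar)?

2271

From one year to the next, a fixed date's weekday advances by 1, or by 2 when a Feb 29 lies between the two dates.
2268: October 18 is Sunday.
2269: Monday (+1)
2270: Tuesday (+1)
2271: Wednesday (+1)
Oct 18 falls on a Wednesday in 2271.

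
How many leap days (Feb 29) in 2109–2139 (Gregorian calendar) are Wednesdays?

1

Leap years in 2109–2139: 7 of them.
Feb 29 weekday advances by 5 (mod 7) from one leap year to the next four years later (or differs when a century non-leap intervenes).
Leap-day weekdays: 2112:Mon 2116:Sat 2120:Thu 2124:Tue 2128:Sun 2132:Fri 2136:Wed✓
Wednesday: 2136 → 1.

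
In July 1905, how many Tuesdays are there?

July 1905 has 31 days and begins on Saturday.
The first Tuesday is July 4.
Tuesdays fall on 4, 11, 18, 25 — that's 4.

4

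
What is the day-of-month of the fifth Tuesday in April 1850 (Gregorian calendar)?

April 1, 1850 is a Monday, so the first Tuesday is the 2nd.
The fifth Tuesday is 2 + 28 = 30.

30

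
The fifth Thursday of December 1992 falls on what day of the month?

December 1, 1992 is a Tuesday, so the first Thursday is the 3rd.
The fifth Thursday is 3 + 28 = 31.

31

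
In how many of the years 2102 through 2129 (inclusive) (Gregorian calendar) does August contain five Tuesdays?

August has 31 days; it has five Tuesdays when Tuesday falls among the first (month-length − 28) days — i.e. when August 1 is one of Tuesday/Monday/Sunday.
August 1 by year: 2102:Tue✓ 2103:Wed 2104:Fri 2105:Sat 2106:Sun✓ 2107:Mon✓ 2108:Wed 2109:Thu 2110:Fri 2111:Sat 2112:Mon✓ 2113:Tue✓ 2114:Wed 2115:Thu 2116:Sat 2117:Sun✓ 2118:Mon✓ 2119:Tue✓ 2120:Thu 2121:Fri 2122:Sat 2123:Sun✓ 2124:Tue✓ 2125:Wed 2126:Thu 2127:Fri 2128:Sun✓ 2129:Mon✓
Years with five Tuesdays: 2102, 2106, 2107, 2112, 2113, 2117, 2118, 2119, 2123, 2124, 2128, 2129 → 12.

12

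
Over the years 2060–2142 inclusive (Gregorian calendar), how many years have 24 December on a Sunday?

Track 24 December's weekday year by year (advancing +1, or +2 across a Feb 29):
  2060: Fri  2061: Sat (+1)  2062: Sun (+1) ✓  2063: Mon (+1)  2064: Wed (+2)
  2065: Thu (+1)  2066: Fri (+1)  2067: Sat (+1)  2068: Mon (+2)  2069: Tue (+1)
  2070: Wed (+1)  2071: Thu (+1)  2072: Sat (+2)  2073: Sun (+1) ✓  … (55 more years) …
  2129: Sat (+1)  2130: Sun (+1) ✓  2131: Mon (+1)  2132: Wed (+2)  2133: Thu (+1)
  2134: Fri (+1)  2135: Sat (+1)  2136: Mon (+2)  2137: Tue (+1)  2138: Wed (+1)
  2139: Thu (+1)  2140: Sat (+2)  2141: Sun (+1) ✓  2142: Mon (+1)
Sunday years: 2062, 2073, 2079, 2084, 2090, 2102, 2113, 2119, 2124, 2130, 2141 — 11 in total.

11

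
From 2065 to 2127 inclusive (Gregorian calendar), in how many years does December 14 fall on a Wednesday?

9

Track December 14's weekday year by year (advancing +1, or +2 across a Feb 29):
  2065: Mon  2066: Tue (+1)  2067: Wed (+1) ✓  2068: Fri (+2)  2069: Sat (+1)
  2070: Sun (+1)  2071: Mon (+1)  2072: Wed (+2) ✓  2073: Thu (+1)  2074: Fri (+1)
  2075: Sat (+1)  2076: Mon (+2)  2077: Tue (+1)  2078: Wed (+1) ✓  … (35 more years) …
  2114: Fri (+1)  2115: Sat (+1)  2116: Mon (+2)  2117: Tue (+1)  2118: Wed (+1) ✓
  2119: Thu (+1)  2120: Sat (+2)  2121: Sun (+1)  2122: Mon (+1)  2123: Tue (+1)
  2124: Thu (+2)  2125: Fri (+1)  2126: Sat (+1)  2127: Sun (+1)
Wednesday years: 2067, 2072, 2078, 2089, 2095, 2101, 2107, 2112, 2118 — 9 in total.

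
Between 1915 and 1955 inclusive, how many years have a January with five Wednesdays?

January has 31 days; it has five Wednesdays when Wednesday falls among the first (month-length − 28) days — i.e. when January 1 is one of Wednesday/Tuesday/Monday.
January 1 by year: 1915:Fri 1916:Sat 1917:Mon✓ 1918:Tue✓ 1919:Wed✓ 1920:Thu 1921:Sat 1922:Sun 1923:Mon✓ 1924:Tue✓ 1925:Thu 1926:Fri 1927:Sat 1928:Sun 1929:Tue✓ …(11 more)… 1941:Wed✓ 1942:Thu 1943:Fri 1944:Sat 1945:Mon✓ 1946:Tue✓ 1947:Wed✓ 1948:Thu 1949:Sat 1950:Sun 1951:Mon✓ 1952:Tue✓ 1953:Thu 1954:Fri 1955:Sat
Years with five Wednesdays: 1917, 1918, 1919, 1923, 1924, 1929, 1930, 1934, 1935, 1936, 1940, 1941, 1945, 1946, 1947, 1951, 1952 → 17.

17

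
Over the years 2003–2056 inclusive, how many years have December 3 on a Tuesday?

Track December 3's weekday year by year (advancing +1, or +2 across a Feb 29):
  2003: Wed  2004: Fri (+2)  2005: Sat (+1)  2006: Sun (+1)  2007: Mon (+1)
  2008: Wed (+2)  2009: Thu (+1)  2010: Fri (+1)  2011: Sat (+1)  2012: Mon (+2)
  2013: Tue (+1) ✓  2014: Wed (+1)  2015: Thu (+1)  2016: Sat (+2)  … (26 more years) …
  2043: Thu (+1)  2044: Sat (+2)  2045: Sun (+1)  2046: Mon (+1)  2047: Tue (+1) ✓
  2048: Thu (+2)  2049: Fri (+1)  2050: Sat (+1)  2051: Sun (+1)  2052: Tue (+2) ✓
  2053: Wed (+1)  2054: Thu (+1)  2055: Fri (+1)  2056: Sun (+2)
Tuesday years: 2013, 2019, 2024, 2030, 2041, 2047, 2052 — 7 in total.

7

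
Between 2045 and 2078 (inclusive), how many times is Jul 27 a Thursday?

Track Jul 27's weekday year by year (advancing +1, or +2 across a Feb 29):
  2045: Thu ✓  2046: Fri (+1)  2047: Sat (+1)  2048: Mon (+2)  2049: Tue (+1)
  2050: Wed (+1)  2051: Thu (+1) ✓  2052: Sat (+2)  2053: Sun (+1)  2054: Mon (+1)
  2055: Tue (+1)  2056: Thu (+2) ✓  2057: Fri (+1)  2058: Sat (+1)  … (6 more years) …
  2065: Mon (+1)  2066: Tue (+1)  2067: Wed (+1)  2068: Fri (+2)  2069: Sat (+1)
  2070: Sun (+1)  2071: Mon (+1)  2072: Wed (+2)  2073: Thu (+1) ✓  2074: Fri (+1)
  2075: Sat (+1)  2076: Mon (+2)  2077: Tue (+1)  2078: Wed (+1)
Thursday years: 2045, 2051, 2056, 2062, 2073 — 5 in total.

5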